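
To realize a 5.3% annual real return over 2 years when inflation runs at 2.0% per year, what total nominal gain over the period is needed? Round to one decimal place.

Required annual nominal rate: (1+5.3%)(1+2.0%) − 1 = 7.406%.
Cumulative over 2 years: (1 + 0.07406)^2 − 1 ≈ 0.15360.

15.4%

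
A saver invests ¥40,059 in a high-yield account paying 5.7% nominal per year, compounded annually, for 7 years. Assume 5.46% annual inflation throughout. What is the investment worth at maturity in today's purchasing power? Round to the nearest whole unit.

Nominal value at maturity: ¥40,059 × (1 + 5.7%)^7 ≈ ¥59,051.
Price-level factor over 7 years: (1 + 5.46%)^7 ≈ 1.4508227899.
Dividing the nominal maturity value by the price-level factor gives the value in today's money.

¥40,702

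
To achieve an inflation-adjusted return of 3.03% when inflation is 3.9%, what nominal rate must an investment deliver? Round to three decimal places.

7.048%

By the Fisher equation, 1 + r_nom = (1 + 3.03%)(1 + 3.9%) = 1.0303 × 1.039 = 1.0704817.
So r_nom = 7.04817%.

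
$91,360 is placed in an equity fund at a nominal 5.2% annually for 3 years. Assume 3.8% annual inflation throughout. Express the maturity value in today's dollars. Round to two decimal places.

Nominal value at maturity: $91,360 × (1 + 5.2%)^3 ≈ $106,366.12.
Price-level factor over 3 years: (1 + 3.8%)^3 = 1.118386872.
The maturity value deflated by that factor is the answer in today's purchasing power.

$95,106.73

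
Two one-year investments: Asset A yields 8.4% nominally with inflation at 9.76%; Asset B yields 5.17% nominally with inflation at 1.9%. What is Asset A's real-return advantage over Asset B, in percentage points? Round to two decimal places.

-4.45

Asset A real return: 1.084/1.0976 − 1 = -1.239%.
Asset B real return: 1.0517/1.019 − 1 = 3.209%.
Difference: -1.239 − 3.209 = -4.448 pp.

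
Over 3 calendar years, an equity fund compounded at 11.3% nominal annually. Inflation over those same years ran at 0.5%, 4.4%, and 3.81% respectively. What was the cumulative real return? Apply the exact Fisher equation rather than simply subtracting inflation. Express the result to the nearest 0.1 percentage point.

Cumulative inflation factor: 1.005 × 1.044 × 1.0381 ≈ 1.08920.
Nominal growth factor: 1.37875. Real growth factor = 1.37875 / 1.08920 ≈ 1.26584.
Total real return ≈ 26.5843%.

26.6%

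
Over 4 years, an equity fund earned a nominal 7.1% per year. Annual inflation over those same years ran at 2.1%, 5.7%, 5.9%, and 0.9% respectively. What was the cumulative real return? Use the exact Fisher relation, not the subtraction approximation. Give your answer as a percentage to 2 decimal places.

14.10%

Cumulative inflation factor: 1.021 × 1.057 × 1.059 × 1.009 ≈ 1.15316.
Nominal growth factor: 1.31570. Real growth factor = 1.31570 / 1.15316 ≈ 1.14096.
Total real return ≈ 14.0959%.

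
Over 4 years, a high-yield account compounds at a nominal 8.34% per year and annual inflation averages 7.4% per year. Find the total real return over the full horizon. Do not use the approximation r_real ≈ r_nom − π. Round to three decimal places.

3.547%

The annual real rate is (1+8.34%)/(1+7.4%) − 1 = 0.8752%.
Compounded over 4 years: (1 + 0.008752)^4 − 1 ≈ 0.03547.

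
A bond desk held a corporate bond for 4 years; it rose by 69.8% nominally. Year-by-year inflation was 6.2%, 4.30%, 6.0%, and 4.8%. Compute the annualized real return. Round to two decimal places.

8.38%

Cumulative inflation factor: 1.062 × 1.0430 × 1.060 × 1.048 ≈ 1.23048.
Nominal growth factor: 1.69800. Real growth factor = 1.69800 / 1.23048 ≈ 1.37994.
Annualized: 1.37994^(1/4) − 1 ≈ 0.08384.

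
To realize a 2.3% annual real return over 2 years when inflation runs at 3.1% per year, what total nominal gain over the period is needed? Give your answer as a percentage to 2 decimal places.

11.24%

Required annual nominal rate: (1+2.3%)(1+3.1%) − 1 = 5.4713%.
Cumulative over 2 years: (1 + 0.054713)^2 − 1 ≈ 0.11242.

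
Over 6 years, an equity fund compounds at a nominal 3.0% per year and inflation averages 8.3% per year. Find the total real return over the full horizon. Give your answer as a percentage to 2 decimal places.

The annual real rate is (1+3.0%)/(1+8.3%) − 1 = -4.8938%.
Compounded over 6 years: (1 + -0.048938)^6 − 1 ≈ -0.25996.

-26.00%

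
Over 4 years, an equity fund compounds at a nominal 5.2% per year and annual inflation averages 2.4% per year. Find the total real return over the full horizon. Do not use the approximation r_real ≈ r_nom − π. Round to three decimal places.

The annual real rate is (1+5.2%)/(1+2.4%) − 1 = 2.7344%.
Compounded over 4 years: (1 + 0.027344)^4 − 1 ≈ 0.11394.

11.394%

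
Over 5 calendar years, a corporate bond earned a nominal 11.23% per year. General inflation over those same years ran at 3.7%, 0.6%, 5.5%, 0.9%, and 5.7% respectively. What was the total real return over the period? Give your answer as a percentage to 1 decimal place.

Cumulative inflation factor: 1.037 × 1.006 × 1.055 × 1.009 × 1.057 ≈ 1.17380.
Nominal growth factor: 1.70259. Real growth factor = 1.70259 / 1.17380 ≈ 1.45049.
Total real return ≈ 45.0489%.

45.0%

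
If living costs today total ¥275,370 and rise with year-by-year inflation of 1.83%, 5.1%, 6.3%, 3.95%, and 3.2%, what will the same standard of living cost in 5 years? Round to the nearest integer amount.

¥336,072

Cumulative price-level factor: 1.0183 × 1.051 × 1.063 × 1.0395 × 1.032 ≈ 1.2204385445.
Multiplying ¥275,370 by the price-level factor gives the future nominal sum.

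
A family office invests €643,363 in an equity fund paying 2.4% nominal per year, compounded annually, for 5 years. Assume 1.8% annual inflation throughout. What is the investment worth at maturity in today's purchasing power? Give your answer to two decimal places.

€662,547.43

Nominal value at maturity: €643,363 × (1 + 2.4%)^5 ≈ €724,362.34.
Price-level factor over 5 years: (1 + 1.8%)^5 ≈ 1.0932988468.
The maturity value deflated by that factor is the answer in today's purchasing power.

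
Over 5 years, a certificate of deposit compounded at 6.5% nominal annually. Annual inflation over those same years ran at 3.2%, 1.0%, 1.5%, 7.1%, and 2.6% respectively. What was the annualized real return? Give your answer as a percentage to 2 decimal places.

Cumulative inflation factor: 1.032 × 1.010 × 1.015 × 1.071 × 1.026 ≈ 1.16253.
Nominal growth factor: 1.37009. Real growth factor = 1.37009 / 1.16253 ≈ 1.17854.
Annualized: 1.17854^(1/5) − 1 ≈ 0.03340.

3.34%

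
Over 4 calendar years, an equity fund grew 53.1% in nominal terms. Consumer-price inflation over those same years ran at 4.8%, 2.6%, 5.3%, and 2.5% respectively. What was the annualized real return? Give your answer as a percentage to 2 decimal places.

7.17%

Cumulative inflation factor: 1.048 × 1.026 × 1.053 × 1.025 ≈ 1.16054.
Nominal growth factor: 1.53100. Real growth factor = 1.53100 / 1.16054 ≈ 1.31921.
Annualized: 1.31921^(1/4) − 1 ≈ 0.07171.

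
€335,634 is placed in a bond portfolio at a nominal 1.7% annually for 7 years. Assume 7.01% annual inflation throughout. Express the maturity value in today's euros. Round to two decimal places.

Nominal value at maturity: €335,634 × (1 + 1.7%)^7 ≈ €377,670.11.
Price-level factor over 7 years: (1 + 7.01%)^7 ≈ 1.6068322823.
Dividing the nominal maturity value by the price-level factor gives the value in today's money.

€235,040.16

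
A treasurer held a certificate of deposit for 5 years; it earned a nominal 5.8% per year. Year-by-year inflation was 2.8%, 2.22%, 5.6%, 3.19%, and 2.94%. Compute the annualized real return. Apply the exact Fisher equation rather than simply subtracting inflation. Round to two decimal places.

Cumulative inflation factor: 1.028 × 1.0222 × 1.056 × 1.0319 × 1.0294 ≈ 1.17873.
Nominal growth factor: 1.32565. Real growth factor = 1.32565 / 1.17873 ≈ 1.12464.
Annualized: 1.12464^(1/5) − 1 ≈ 0.02377.

2.38%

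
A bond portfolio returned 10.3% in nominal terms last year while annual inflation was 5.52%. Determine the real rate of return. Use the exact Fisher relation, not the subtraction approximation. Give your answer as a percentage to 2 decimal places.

Real return via the Fisher equation: (1 + 10.3%)/(1 + 5.52%) − 1 = 1.103/1.0552 − 1 ≈ 0.04530.

4.53%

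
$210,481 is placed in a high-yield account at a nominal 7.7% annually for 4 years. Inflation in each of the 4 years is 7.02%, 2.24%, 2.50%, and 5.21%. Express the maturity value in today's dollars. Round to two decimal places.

Nominal value at maturity: $210,481 × (1 + 7.7%)^4 ≈ $283,188.56.
Price-level factor over 4 years: 1.0702 × 1.0224 × 1.0250 × 1.0521 ≈ 1.1799583379.
The maturity value deflated by that factor is the answer in today's purchasing power.

$239,998.78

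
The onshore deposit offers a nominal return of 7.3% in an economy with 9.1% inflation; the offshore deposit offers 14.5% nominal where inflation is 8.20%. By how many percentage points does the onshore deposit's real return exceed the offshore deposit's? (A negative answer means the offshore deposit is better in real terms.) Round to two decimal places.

The onshore deposit real return: 1.073/1.091 − 1 = -1.650%.
The offshore deposit real return: 1.145/1.0820 − 1 = 5.823%.
Difference: -1.650 − 5.823 = -7.473 pp.

-7.47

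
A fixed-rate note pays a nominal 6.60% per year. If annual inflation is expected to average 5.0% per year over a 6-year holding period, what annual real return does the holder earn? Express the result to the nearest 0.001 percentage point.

1.524%

With constant rates the annual real return is the same each year: (1+6.60%)/(1+5.0%) − 1 = 0.01524.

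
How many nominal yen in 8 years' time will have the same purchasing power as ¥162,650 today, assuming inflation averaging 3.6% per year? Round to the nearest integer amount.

¥215,840

Cumulative price-level factor: (1+3.6%)^8 ≈ 1.3270217568.
The nominal amount required is ¥162,650 scaled up by that factor.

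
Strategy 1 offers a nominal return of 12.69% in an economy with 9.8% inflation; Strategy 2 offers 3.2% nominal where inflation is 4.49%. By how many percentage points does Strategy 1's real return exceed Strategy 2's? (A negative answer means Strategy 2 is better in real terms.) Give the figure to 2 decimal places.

3.87

Strategy 1 real return: 1.1269/1.098 − 1 = 2.632%.
Strategy 2 real return: 1.032/1.0449 − 1 = -1.235%.
Difference: 2.632 − (-1.235) = 3.867 pp.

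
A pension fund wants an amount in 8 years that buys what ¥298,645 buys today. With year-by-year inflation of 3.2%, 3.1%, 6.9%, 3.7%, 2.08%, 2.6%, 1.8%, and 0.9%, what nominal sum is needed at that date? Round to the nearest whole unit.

¥378,946

Cumulative price-level factor: 1.032 × 1.031 × 1.069 × 1.037 × 1.0208 × 1.026 × 1.018 × 1.009 ≈ 1.2688836184.
Multiplying ¥298,645 by the price-level factor gives the future nominal sum.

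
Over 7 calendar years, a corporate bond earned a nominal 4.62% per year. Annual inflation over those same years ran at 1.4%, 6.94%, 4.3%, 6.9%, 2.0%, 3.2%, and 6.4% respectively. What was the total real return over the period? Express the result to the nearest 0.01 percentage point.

Cumulative inflation factor: 1.014 × 1.0694 × 1.043 × 1.069 × 1.020 × 1.032 × 1.064 ≈ 1.35413.
Nominal growth factor: 1.37184. Real growth factor = 1.37184 / 1.35413 ≈ 1.01307.
Total real return ≈ 1.3074%.

1.31%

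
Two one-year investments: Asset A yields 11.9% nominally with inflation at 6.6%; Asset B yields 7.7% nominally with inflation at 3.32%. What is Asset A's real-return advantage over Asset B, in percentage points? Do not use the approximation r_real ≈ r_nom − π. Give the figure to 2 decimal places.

0.73

Asset A real return: 1.119/1.066 − 1 = 4.972%.
Asset B real return: 1.077/1.0332 − 1 = 4.239%.
Difference: 4.972 − 4.239 = 0.733 pp.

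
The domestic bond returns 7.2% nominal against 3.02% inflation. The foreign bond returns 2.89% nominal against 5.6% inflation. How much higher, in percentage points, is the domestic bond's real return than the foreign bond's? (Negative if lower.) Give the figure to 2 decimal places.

6.62

The domestic bond real return: 1.072/1.0302 − 1 = 4.057%.
The foreign bond real return: 1.0289/1.056 − 1 = -2.566%.
Difference: 4.057 − (-2.566) = 6.623 pp.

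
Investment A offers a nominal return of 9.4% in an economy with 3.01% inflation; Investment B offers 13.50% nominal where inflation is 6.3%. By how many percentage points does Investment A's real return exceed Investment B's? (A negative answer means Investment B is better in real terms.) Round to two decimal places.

-0.57

Investment A real return: 1.094/1.0301 − 1 = 6.203%.
Investment B real return: 1.1350/1.063 − 1 = 6.773%.
Difference: 6.203 − 6.773 = -0.570 pp.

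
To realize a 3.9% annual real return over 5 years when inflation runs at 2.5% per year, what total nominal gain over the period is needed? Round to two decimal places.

36.99%

Required annual nominal rate: (1+3.9%)(1+2.5%) − 1 = 6.4975%.
Cumulative over 5 years: (1 + 0.064975)^5 − 1 ≈ 0.36993.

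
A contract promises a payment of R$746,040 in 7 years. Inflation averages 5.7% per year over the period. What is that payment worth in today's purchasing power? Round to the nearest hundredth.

R$506,101.01

Price-level factor over 7 years: (1 + 5.7%)^7 ≈ 1.4740930926.
Purchasing power today: R$746,040 divided by that factor.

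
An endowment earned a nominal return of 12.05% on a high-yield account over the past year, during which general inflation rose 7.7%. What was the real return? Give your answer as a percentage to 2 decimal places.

4.04%

Real return via the Fisher equation: (1 + 12.05%)/(1 + 7.7%) − 1 = 1.1205/1.077 − 1 ≈ 0.04039.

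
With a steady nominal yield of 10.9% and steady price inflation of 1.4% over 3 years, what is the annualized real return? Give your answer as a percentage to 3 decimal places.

9.369%

With constant rates the annual real return is the same each year: (1+10.9%)/(1+1.4%) − 1 = 0.09369.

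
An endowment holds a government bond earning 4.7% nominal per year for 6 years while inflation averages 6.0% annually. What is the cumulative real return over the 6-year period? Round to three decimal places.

-7.137%

The annual real rate is (1+4.7%)/(1+6.0%) − 1 = -1.2264%.
Compounded over 6 years: (1 + -0.012264)^6 − 1 ≈ -0.07137.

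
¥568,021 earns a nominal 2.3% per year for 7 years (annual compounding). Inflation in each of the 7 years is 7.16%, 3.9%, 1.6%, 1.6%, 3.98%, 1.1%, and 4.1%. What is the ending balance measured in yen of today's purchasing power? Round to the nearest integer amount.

¥529,549

Nominal value at maturity: ¥568,021 × (1 + 2.3%)^7 ≈ ¥666,030.
Price-level factor over 7 years: 1.0716 × 1.039 × 1.016 × 1.016 × 1.0398 × 1.011 × 1.041 ≈ 1.2577298452.
The maturity value deflated by that factor is the answer in today's purchasing power.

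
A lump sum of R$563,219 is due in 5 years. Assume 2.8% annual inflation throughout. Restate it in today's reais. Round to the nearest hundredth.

Price-level factor over 5 years: (1 + 2.8%)^5 ≈ 1.1480626105.
Purchasing power today: R$563,219 divided by that factor.

R$490,582.13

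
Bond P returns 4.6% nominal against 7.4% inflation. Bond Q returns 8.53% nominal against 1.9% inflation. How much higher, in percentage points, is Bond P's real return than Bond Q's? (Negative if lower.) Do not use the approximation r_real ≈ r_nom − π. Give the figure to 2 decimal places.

Bond P real return: 1.046/1.074 − 1 = -2.607%.
Bond Q real return: 1.0853/1.019 − 1 = 6.506%.
Difference: -2.607 − 6.506 = -9.113 pp.

-9.11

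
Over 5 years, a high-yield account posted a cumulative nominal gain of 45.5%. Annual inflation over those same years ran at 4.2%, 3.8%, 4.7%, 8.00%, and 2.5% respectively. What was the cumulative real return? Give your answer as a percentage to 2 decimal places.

Cumulative inflation factor: 1.042 × 1.038 × 1.047 × 1.0800 × 1.025 ≈ 1.25360.
Nominal growth factor: 1.45500. Real growth factor = 1.45500 / 1.25360 ≈ 1.16066.
Total real return ≈ 16.0656%.

16.07%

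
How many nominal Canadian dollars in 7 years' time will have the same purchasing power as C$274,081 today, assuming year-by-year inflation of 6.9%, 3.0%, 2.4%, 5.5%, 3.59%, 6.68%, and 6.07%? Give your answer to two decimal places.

C$382,155.12

Cumulative price-level factor: 1.069 × 1.030 × 1.024 × 1.055 × 1.0359 × 1.0668 × 1.0607 ≈ 1.3943145364.
The nominal amount required is C$274,081 scaled up by that factor.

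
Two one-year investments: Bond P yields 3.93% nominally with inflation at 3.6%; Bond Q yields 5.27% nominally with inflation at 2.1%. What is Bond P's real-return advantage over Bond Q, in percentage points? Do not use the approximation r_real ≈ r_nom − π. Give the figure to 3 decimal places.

Bond P real return: 1.0393/1.036 − 1 = 0.3185%.
Bond Q real return: 1.0527/1.021 − 1 = 3.1048%.
Difference: 0.3185 − 3.1048 = -2.7863 pp.

-2.786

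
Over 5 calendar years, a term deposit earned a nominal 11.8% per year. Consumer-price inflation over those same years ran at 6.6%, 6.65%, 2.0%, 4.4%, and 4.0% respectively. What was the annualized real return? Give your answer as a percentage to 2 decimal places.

Cumulative inflation factor: 1.066 × 1.0665 × 1.020 × 1.044 × 1.040 ≈ 1.25908.
Nominal growth factor: 1.74666. Real growth factor = 1.74666 / 1.25908 ≈ 1.38726.
Annualized: 1.38726^(1/5) − 1 ≈ 0.06766.

6.77%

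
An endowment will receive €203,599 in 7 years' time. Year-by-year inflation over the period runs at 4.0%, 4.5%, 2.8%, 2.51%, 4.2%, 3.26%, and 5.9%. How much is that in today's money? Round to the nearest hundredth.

Price-level factor over 7 years: 1.040 × 1.045 × 1.028 × 1.0251 × 1.042 × 1.0326 × 1.059 ≈ 1.3049827703.
Purchasing power today: €203,599 divided by that factor.

€156,016.62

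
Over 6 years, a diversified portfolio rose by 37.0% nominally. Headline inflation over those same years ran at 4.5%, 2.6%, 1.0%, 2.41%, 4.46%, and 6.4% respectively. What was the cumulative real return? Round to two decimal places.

11.15%

Cumulative inflation factor: 1.045 × 1.026 × 1.010 × 1.0241 × 1.0446 × 1.064 ≈ 1.23259.
Nominal growth factor: 1.37000. Real growth factor = 1.37000 / 1.23259 ≈ 1.11148.
Total real return ≈ 11.1480%.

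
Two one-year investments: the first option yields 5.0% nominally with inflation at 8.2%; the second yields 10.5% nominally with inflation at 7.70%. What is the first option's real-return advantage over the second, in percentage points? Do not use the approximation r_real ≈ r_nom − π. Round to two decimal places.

The first option real return: 1.050/1.082 − 1 = -2.957%.
The second real return: 1.105/1.0770 − 1 = 2.600%.
Difference: -2.957 − 2.600 = -5.557 pp.

-5.56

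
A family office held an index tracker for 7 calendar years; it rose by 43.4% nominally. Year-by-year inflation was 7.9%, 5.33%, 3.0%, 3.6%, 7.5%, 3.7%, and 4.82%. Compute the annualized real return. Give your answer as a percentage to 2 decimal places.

0.17%

Cumulative inflation factor: 1.079 × 1.0533 × 1.030 × 1.036 × 1.075 × 1.037 × 1.0482 ≈ 1.41710.
Nominal growth factor: 1.43400. Real growth factor = 1.43400 / 1.41710 ≈ 1.01192.
Annualized: 1.01192^(1/7) − 1 ≈ 0.00169.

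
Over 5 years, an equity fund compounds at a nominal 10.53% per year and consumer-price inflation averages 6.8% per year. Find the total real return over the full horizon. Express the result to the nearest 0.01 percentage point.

The annual real rate is (1+10.53%)/(1+6.8%) − 1 = 3.4925%.
Compounded over 5 years: (1 + 0.034925)^5 − 1 ≈ 0.18726.

18.73%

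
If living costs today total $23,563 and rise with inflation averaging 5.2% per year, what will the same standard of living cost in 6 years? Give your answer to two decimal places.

$31,939.27

Cumulative price-level factor: (1+5.2%)^6 ≈ 1.3554841352.
The nominal amount required is $23,563 scaled up by that factor.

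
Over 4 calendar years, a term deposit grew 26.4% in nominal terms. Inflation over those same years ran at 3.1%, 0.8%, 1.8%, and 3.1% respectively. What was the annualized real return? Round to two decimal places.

3.75%

Cumulative inflation factor: 1.031 × 1.008 × 1.018 × 1.031 ≈ 1.09075.
Nominal growth factor: 1.26400. Real growth factor = 1.26400 / 1.09075 ≈ 1.15883.
Annualized: 1.15883^(1/4) − 1 ≈ 0.03754.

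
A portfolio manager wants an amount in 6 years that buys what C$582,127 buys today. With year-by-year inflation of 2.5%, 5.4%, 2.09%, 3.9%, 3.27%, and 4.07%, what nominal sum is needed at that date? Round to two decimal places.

Cumulative price-level factor: 1.025 × 1.054 × 1.0209 × 1.039 × 1.0327 × 1.0407 ≈ 1.2315809403.
The nominal amount required is C$582,127 scaled up by that factor.

C$716,936.52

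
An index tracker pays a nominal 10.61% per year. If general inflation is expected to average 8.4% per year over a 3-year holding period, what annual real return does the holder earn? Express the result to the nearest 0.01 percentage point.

2.04%

With constant rates the annual real return is the same each year: (1+10.61%)/(1+8.4%) − 1 = 0.02039.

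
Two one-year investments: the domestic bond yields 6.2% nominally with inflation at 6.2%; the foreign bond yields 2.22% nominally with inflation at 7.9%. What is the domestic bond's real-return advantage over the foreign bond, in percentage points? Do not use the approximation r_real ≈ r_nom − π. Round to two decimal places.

5.26

The domestic bond real return: 1.062/1.062 − 1 = 0.000%.
The foreign bond real return: 1.0222/1.079 − 1 = -5.264%.
Difference: 0.000 − (-5.264) = 5.264 pp.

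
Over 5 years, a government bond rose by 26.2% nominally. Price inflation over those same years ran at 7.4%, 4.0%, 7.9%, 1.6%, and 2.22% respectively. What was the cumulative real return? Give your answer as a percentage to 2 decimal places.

Cumulative inflation factor: 1.074 × 1.040 × 1.079 × 1.016 × 1.0222 ≈ 1.25167.
Nominal growth factor: 1.26200. Real growth factor = 1.26200 / 1.25167 ≈ 1.00826.
Total real return ≈ 0.8256%.

0.83%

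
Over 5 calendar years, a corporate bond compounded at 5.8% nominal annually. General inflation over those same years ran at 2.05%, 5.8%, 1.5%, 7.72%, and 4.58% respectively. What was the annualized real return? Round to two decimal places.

1.43%

Cumulative inflation factor: 1.0205 × 1.058 × 1.015 × 1.0772 × 1.0458 ≈ 1.23455.
Nominal growth factor: 1.32565. Real growth factor = 1.32565 / 1.23455 ≈ 1.07379.
Annualized: 1.07379^(1/5) − 1 ≈ 0.01434.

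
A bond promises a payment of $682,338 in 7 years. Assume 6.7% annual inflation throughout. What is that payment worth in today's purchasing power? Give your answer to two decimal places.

Price-level factor over 7 years: (1 + 6.7%)^7 ≈ 1.5745299861.
Purchasing power today: $682,338 divided by that factor.

$433,359.80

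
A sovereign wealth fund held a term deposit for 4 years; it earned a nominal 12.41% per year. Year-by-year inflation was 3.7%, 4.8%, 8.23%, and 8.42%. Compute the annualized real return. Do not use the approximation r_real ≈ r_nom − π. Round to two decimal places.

Cumulative inflation factor: 1.037 × 1.048 × 1.0823 × 1.0842 ≈ 1.27526.
Nominal growth factor: 1.59669. Real growth factor = 1.59669 / 1.27526 ≈ 1.25205.
Annualized: 1.25205^(1/4) − 1 ≈ 0.05781.

5.78%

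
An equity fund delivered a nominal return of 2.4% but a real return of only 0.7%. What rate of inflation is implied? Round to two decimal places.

1.69%

From (1+r_nom) = (1+r_real)(1+π), we get 1+π = (1 + 2.4%)/(1 + 0.7%) = 1.024/1.007 ≈ 1.01688.
So π ≈ 1.6882%.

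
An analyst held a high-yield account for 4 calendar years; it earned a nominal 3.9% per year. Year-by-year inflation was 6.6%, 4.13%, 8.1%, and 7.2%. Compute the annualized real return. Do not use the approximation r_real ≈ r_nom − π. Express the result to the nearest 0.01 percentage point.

-2.44%

Cumulative inflation factor: 1.066 × 1.0413 × 1.081 × 1.072 ≈ 1.28633.
Nominal growth factor: 1.16537. Real growth factor = 1.16537 / 1.28633 ≈ 0.90596.
Annualized: 0.90596^(1/4) − 1 ≈ -0.02439.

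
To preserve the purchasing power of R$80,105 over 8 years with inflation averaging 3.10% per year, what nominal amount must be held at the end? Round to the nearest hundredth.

Cumulative price-level factor: (1+3.10%)^8 ≈ 1.2766425708.
The nominal amount required is R$80,105 scaled up by that factor.

R$102,265.45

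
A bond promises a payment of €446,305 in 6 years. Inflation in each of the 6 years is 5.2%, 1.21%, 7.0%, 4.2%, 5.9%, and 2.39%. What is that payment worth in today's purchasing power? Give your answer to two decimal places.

Price-level factor over 6 years: 1.052 × 1.0121 × 1.070 × 1.042 × 1.059 × 1.0239 ≈ 1.2871944674.
Purchasing power today: €446,305 divided by that factor.

€346,726.94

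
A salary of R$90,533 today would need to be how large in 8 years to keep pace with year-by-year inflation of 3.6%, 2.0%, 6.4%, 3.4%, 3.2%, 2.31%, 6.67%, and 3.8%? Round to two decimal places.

R$123,045.70

Cumulative price-level factor: 1.036 × 1.020 × 1.064 × 1.034 × 1.032 × 1.0231 × 1.0667 × 1.038 ≈ 1.3591253862.
Multiplying R$90,533 by the price-level factor gives the future nominal sum.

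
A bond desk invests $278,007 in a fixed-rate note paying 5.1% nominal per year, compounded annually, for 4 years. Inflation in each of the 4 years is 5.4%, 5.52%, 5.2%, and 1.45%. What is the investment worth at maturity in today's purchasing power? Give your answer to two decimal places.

$285,774.46

Nominal value at maturity: $278,007 × (1 + 5.1%)^4 ≈ $339,208.40.
Price-level factor over 4 years: 1.054 × 1.0552 × 1.052 × 1.0145 ≈ 1.1869794075.
The maturity value deflated by that factor is the answer in today's purchasing power.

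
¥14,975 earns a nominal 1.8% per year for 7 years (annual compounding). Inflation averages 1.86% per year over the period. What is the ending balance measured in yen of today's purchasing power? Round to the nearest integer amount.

Nominal value at maturity: ¥14,975 × (1 + 1.8%)^7 ≈ ¥16,967.
Price-level factor over 7 years: (1 + 1.86%)^7 ≈ 1.1376946161.
The maturity value deflated by that factor is the answer in today's purchasing power.

¥14,913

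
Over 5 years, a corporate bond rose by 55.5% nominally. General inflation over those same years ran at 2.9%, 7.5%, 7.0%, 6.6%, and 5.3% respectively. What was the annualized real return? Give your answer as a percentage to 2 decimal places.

3.20%

Cumulative inflation factor: 1.029 × 1.075 × 1.070 × 1.066 × 1.053 ≈ 1.32860.
Nominal growth factor: 1.55500. Real growth factor = 1.55500 / 1.32860 ≈ 1.17041.
Annualized: 1.17041^(1/5) − 1 ≈ 0.03197.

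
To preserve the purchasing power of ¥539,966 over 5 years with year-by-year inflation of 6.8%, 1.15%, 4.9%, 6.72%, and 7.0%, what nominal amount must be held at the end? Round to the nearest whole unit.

Cumulative price-level factor: 1.068 × 1.0115 × 1.049 × 1.0672 × 1.070 ≈ 1.2940236754.
The nominal amount required is ¥539,966 scaled up by that factor.

¥698,729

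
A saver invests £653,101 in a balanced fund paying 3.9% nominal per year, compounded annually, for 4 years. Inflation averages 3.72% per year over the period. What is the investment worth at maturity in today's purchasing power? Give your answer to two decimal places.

£657,646.49

Nominal value at maturity: £653,101 × (1 + 3.9%)^4 ≈ £761,101.43.
Price-level factor over 4 years: (1 + 3.72%)^4 ≈ 1.1573108704.
Dividing the nominal maturity value by the price-level factor gives the value in today's money.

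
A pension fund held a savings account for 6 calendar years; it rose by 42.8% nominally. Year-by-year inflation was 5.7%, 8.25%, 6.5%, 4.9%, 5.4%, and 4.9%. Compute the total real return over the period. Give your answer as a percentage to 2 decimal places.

1.04%

Cumulative inflation factor: 1.057 × 1.0825 × 1.065 × 1.049 × 1.054 × 1.049 ≈ 1.41333.
Nominal growth factor: 1.42800. Real growth factor = 1.42800 / 1.41333 ≈ 1.01038.
Total real return ≈ 1.0379%.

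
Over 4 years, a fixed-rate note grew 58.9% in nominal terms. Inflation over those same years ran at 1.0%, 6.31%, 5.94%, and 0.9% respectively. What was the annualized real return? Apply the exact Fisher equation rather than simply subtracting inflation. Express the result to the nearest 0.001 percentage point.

Cumulative inflation factor: 1.010 × 1.0631 × 1.0594 × 1.009 ≈ 1.14775.
Nominal growth factor: 1.58900. Real growth factor = 1.58900 / 1.14775 ≈ 1.38445.
Annualized: 1.38445^(1/4) − 1 ≈ 0.08472.

8.472%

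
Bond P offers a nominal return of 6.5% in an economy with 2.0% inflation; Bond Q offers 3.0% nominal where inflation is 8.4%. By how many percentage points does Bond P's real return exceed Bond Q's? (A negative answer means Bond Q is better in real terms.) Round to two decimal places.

9.39

Bond P real return: 1.065/1.020 − 1 = 4.412%.
Bond Q real return: 1.030/1.084 − 1 = -4.982%.
Difference: 4.412 − (-4.982) = 9.394 pp.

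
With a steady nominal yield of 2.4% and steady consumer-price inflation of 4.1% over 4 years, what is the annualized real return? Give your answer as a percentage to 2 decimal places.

With constant rates the annual real return is the same each year: (1+2.4%)/(1+4.1%) − 1 = -0.01633.

-1.63%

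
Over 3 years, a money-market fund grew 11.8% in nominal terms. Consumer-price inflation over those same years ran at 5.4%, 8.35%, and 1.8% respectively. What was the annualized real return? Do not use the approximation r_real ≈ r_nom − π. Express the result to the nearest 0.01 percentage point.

Cumulative inflation factor: 1.054 × 1.0835 × 1.018 ≈ 1.16257.
Nominal growth factor: 1.11800. Real growth factor = 1.11800 / 1.16257 ≈ 0.96167.
Annualized: 0.96167^(1/3) − 1 ≈ -0.01294.

-1.29%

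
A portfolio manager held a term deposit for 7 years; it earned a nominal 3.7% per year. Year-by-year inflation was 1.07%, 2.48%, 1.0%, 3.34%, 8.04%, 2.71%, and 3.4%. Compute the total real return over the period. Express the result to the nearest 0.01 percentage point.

3.96%

Cumulative inflation factor: 1.0107 × 1.0248 × 1.010 × 1.0334 × 1.0804 × 1.0271 × 1.034 ≈ 1.24042.
Nominal growth factor: 1.28959. Real growth factor = 1.28959 / 1.24042 ≈ 1.03964.
Total real return ≈ 3.9638%.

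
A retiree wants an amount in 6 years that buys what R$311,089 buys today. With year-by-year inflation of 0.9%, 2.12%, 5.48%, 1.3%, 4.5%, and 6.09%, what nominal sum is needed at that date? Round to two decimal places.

R$379,714.28

Cumulative price-level factor: 1.009 × 1.0212 × 1.0548 × 1.013 × 1.045 × 1.0609 ≈ 1.2205969452.
The nominal amount required is R$311,089 scaled up by that factor.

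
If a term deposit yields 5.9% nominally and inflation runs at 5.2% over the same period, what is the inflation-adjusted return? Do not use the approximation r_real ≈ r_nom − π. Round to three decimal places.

Real return via the Fisher equation: (1 + 5.9%)/(1 + 5.2%) − 1 = 1.059/1.052 − 1 ≈ 0.00665.

0.665%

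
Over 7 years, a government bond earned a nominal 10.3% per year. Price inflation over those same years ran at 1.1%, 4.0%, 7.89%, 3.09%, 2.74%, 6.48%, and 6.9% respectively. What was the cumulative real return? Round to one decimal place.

45.2%

Cumulative inflation factor: 1.011 × 1.040 × 1.0789 × 1.0309 × 1.0274 × 1.0648 × 1.069 ≈ 1.36763.
Nominal growth factor: 1.98623. Real growth factor = 1.98623 / 1.36763 ≈ 1.45232.
Total real return ≈ 45.2316%.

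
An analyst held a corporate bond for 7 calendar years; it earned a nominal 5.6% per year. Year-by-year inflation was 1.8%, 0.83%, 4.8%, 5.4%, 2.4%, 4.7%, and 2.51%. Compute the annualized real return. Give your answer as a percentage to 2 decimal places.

Cumulative inflation factor: 1.018 × 1.0083 × 1.048 × 1.054 × 1.024 × 1.047 × 1.0251 ≈ 1.24610.
Nominal growth factor: 1.46436. Real growth factor = 1.46436 / 1.24610 ≈ 1.17515.
Annualized: 1.17515^(1/7) − 1 ≈ 0.02333.

2.33%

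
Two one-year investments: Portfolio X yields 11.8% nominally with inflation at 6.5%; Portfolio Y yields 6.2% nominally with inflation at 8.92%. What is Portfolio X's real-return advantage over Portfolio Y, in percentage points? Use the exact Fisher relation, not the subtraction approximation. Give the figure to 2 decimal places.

7.47

Portfolio X real return: 1.118/1.065 − 1 = 4.977%.
Portfolio Y real return: 1.062/1.0892 − 1 = -2.497%.
Difference: 4.977 − (-2.497) = 7.474 pp.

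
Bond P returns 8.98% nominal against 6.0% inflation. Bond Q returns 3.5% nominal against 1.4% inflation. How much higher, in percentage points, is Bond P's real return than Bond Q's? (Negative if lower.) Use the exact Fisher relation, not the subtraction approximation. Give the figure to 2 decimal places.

Bond P real return: 1.0898/1.060 − 1 = 2.811%.
Bond Q real return: 1.035/1.014 − 1 = 2.071%.
Difference: 2.811 − 2.071 = 0.740 pp.

0.74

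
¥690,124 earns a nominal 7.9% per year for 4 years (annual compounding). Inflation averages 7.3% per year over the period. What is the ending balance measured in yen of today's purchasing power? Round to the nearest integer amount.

Nominal value at maturity: ¥690,124 × (1 + 7.9%)^4 ≈ ¥935,433.
Price-level factor over 4 years: (1 + 7.3%)^4 ≈ 1.3255584662.
Dividing the nominal maturity value by the price-level factor gives the value in today's money.

¥705,690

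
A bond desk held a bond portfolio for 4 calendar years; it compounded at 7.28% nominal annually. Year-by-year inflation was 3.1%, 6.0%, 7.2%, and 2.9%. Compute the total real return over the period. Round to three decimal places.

Cumulative inflation factor: 1.031 × 1.060 × 1.072 × 1.029 ≈ 1.20552.
Nominal growth factor: 1.32457. Real growth factor = 1.32457 / 1.20552 ≈ 1.09875.
Total real return ≈ 9.8754%.

9.875%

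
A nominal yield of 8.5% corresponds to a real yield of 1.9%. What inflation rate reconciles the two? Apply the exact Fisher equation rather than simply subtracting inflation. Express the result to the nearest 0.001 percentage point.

From (1+r_nom) = (1+r_real)(1+π), we get 1+π = (1 + 8.5%)/(1 + 1.9%) = 1.085/1.019 ≈ 1.06477.
So π ≈ 6.4769%.

6.477%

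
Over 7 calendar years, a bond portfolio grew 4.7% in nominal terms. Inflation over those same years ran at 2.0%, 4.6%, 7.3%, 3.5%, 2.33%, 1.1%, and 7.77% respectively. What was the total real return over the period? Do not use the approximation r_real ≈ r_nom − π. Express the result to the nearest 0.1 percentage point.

-20.7%

Cumulative inflation factor: 1.020 × 1.046 × 1.073 × 1.035 × 1.0233 × 1.011 × 1.0777 ≈ 1.32106.
Nominal growth factor: 1.04700. Real growth factor = 1.04700 / 1.32106 ≈ 0.79254.
Total real return ≈ -20.7457%.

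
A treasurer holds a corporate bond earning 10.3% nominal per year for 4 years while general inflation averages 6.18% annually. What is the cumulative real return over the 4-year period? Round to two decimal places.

16.45%

The annual real rate is (1+10.3%)/(1+6.18%) − 1 = 3.8802%.
Compounded over 4 years: (1 + 0.038802)^4 − 1 ≈ 0.16448.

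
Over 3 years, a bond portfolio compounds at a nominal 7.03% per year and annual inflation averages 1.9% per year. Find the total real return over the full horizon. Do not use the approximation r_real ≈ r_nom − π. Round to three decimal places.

The annual real rate is (1+7.03%)/(1+1.9%) − 1 = 5.0343%.
Compounded over 3 years: (1 + 0.050343)^3 − 1 ≈ 0.15876.

15.876%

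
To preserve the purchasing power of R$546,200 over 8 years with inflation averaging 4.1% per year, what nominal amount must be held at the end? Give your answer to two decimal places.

R$753,281.90

Cumulative price-level factor: (1+4.1%)^8 ≈ 1.3791320018.
Multiplying R$546,200 by the price-level factor gives the future nominal sum.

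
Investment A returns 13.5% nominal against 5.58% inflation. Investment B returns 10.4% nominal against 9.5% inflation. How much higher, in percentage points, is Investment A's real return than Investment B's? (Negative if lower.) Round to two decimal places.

6.68

Investment A real return: 1.135/1.0558 − 1 = 7.501%.
Investment B real return: 1.104/1.095 − 1 = 0.822%.
Difference: 7.501 − 0.822 = 6.679 pp.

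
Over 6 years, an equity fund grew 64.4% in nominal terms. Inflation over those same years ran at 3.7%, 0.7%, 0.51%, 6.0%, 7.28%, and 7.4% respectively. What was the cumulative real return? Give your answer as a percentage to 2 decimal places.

28.25%

Cumulative inflation factor: 1.037 × 1.007 × 1.0051 × 1.060 × 1.0728 × 1.074 ≈ 1.28188.
Nominal growth factor: 1.64400. Real growth factor = 1.64400 / 1.28188 ≈ 1.28249.
Total real return ≈ 28.2494%.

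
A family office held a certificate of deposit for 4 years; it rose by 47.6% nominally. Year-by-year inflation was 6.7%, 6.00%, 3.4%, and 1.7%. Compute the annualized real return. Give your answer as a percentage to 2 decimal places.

5.55%

Cumulative inflation factor: 1.067 × 1.0600 × 1.034 × 1.017 ≈ 1.18936.
Nominal growth factor: 1.47600. Real growth factor = 1.47600 / 1.18936 ≈ 1.24101.
Annualized: 1.24101^(1/4) − 1 ≈ 0.05546.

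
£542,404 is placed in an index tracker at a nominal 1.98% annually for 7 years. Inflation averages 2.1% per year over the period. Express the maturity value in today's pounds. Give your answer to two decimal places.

Nominal value at maturity: £542,404 × (1 + 1.98%)^7 ≈ £622,197.03.
Price-level factor over 7 years: (1 + 2.1%)^7 ≈ 1.1565920282.
The maturity value deflated by that factor is the answer in today's purchasing power.

£537,957.22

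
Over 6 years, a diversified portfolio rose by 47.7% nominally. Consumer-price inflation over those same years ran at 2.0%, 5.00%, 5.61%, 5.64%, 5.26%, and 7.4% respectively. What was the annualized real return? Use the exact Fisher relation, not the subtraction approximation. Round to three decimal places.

Cumulative inflation factor: 1.020 × 1.0500 × 1.0561 × 1.0564 × 1.0526 × 1.074 ≈ 1.35080.
Nominal growth factor: 1.47700. Real growth factor = 1.47700 / 1.35080 ≈ 1.09343.
Annualized: 1.09343^(1/6) − 1 ≈ 0.01500.

1.500%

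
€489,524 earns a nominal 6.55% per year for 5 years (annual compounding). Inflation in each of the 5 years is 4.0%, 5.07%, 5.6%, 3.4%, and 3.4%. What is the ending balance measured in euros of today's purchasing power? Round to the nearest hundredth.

Nominal value at maturity: €489,524 × (1 + 6.55%)^5 ≈ €672,266.17.
Price-level factor over 5 years: 1.040 × 1.0507 × 1.056 × 1.034 × 1.034 ≈ 1.2337213126.
The maturity value deflated by that factor is the answer in today's purchasing power.

€544,909.26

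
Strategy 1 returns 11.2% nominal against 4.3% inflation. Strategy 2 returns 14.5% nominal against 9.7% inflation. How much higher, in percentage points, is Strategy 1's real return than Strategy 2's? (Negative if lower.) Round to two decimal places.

Strategy 1 real return: 1.112/1.043 − 1 = 6.616%.
Strategy 2 real return: 1.145/1.097 − 1 = 4.376%.
Difference: 6.616 − 4.376 = 2.240 pp.

2.24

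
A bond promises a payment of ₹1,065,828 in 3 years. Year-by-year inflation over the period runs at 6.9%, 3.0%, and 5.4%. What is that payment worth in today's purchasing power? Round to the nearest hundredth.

₹918,399.39

Price-level factor over 3 years: 1.069 × 1.030 × 1.054 = 1.16052778.
Purchasing power today: ₹1,065,828 divided by that factor.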